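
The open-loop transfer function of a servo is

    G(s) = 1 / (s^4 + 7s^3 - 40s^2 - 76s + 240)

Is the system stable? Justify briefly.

unstable

The denominator s^4 + 7s^3 - 40s^2 - 76s + 240 factors as (s + 3)(s + 10)(s - 4)(s - 2), giving poles at s = -3, -10, 4, 2.
Since the pole(s) at s = 4, 2 lie in the right half-plane, the system is unstable.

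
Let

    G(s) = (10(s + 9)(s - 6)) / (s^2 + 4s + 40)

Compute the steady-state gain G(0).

G(0) = -27/2 ≈ -13.50

At s = 0 each factor (s + a) contributes a and each (s^2 + bs + c) contributes c.
G(0) = 10·(9) · (-6) / ((40)) = -540/40 = -27/2.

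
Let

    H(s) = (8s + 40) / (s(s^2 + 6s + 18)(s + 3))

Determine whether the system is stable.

The poles can be read from the denominator factors: s = 0, -3 ± 3j, -3.
Since the simple pole(s) at s = 0 lie on the jω-axis with none in the right half-plane, the system is marginally stable.

marginally stable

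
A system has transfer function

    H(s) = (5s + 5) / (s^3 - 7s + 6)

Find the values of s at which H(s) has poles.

s = 1, -3, 2

The poles are the roots of the denominator s^3 - 7s + 6 = 0.
Trying s = 1: the polynomial evaluates to 0, so (s - 1) is a factor.
Dividing out leaves s^2 + s - 6 = 0.
Factoring the quadratic: (s + 3)(s - 2) = 0.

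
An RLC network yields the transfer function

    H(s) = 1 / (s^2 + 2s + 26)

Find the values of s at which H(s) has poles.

The poles are the roots of the denominator s^2 + 2s + 26 = 0.
Using the quadratic formula: s = (-2 ± √(-100))/2 = -1 ± 5j.

s = -1 + 5j, -1 - 5j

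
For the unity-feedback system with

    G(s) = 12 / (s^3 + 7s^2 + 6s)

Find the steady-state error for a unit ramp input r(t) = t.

G(s) has one pole at the origin.
This is a Type 1 system. Kv = lim_{s→0} s·G(s) = 12/6 = 2.
e_ss = 1/Kv = 1/(2) = 1/2 ≈ 0.5000.

e_ss = 0.5000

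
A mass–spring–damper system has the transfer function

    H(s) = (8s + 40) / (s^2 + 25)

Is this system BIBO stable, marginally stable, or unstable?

The denominator s^2 + 25 factors as (s^2 + 25), giving poles at s = 5j, -5j.
Since the simple pole(s) at s = 5j, -5j lie on the jω-axis with none in the right half-plane, the system is marginally stable.

marginally stable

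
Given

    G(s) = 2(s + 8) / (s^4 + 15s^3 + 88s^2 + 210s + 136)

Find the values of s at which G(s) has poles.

s = -1, -5 + 3j, -5 - 3j, -4

The poles are the roots of the denominator s^4 + 15s^3 + 88s^2 + 210s + 136 = 0.
Trying s = -1: the polynomial evaluates to 0, so (s + 1) is a factor.
Dividing out leaves s^3 + 14s^2 + 74s + 136 = 0.
This factors further as (s^2 + 10s + 34)(s + 4) = 0.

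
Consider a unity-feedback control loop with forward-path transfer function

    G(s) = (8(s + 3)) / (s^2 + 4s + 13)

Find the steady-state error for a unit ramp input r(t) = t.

G(s) has no poles at the origin.
This is a Type 0 system; Kv = lim_{s→0} s·G(s) = 0, so the steady-state error for a ramp input is infinite.

e_ss = ∞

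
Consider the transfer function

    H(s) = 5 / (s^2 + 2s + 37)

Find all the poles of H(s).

The poles are the roots of the denominator s^2 + 2s + 37 = 0.
Using the quadratic formula: s = (-2 ± √(-144))/2 = -1 ± 6j.

s = -1 + 6j, -1 - 6j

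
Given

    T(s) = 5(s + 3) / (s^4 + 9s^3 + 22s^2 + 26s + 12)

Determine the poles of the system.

The poles are the roots of the denominator s^4 + 9s^3 + 22s^2 + 26s + 12 = 0.
Trying s = -6: the polynomial evaluates to 0, so (s + 6) is a factor.
Dividing out leaves s^3 + 3s^2 + 4s + 2 = 0.
This factors further as (s^2 + 2s + 2)(s + 1) = 0.

s = -1 + j, -1 - j, -6, -1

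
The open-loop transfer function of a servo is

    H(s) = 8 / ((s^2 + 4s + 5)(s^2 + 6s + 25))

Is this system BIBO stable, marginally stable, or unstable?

stable

The poles can be read from the denominator factors: s = -2 + j, -2 - j, -3 + 4j, -3 - 4j.
Since all poles lie strictly in the left half-plane, the system is stable.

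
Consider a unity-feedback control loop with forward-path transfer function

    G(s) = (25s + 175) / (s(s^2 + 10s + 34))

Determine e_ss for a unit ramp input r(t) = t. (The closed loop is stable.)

e_ss = 0.1943

G(s) has one pole at the origin.
This is a Type 1 system. Kv = lim_{s→0} s·G(s) = 175/34.
e_ss = 1/Kv = 1/(175/34) = 34/175 ≈ 0.1943.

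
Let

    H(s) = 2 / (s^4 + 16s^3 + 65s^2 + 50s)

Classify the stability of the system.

marginally stable

The denominator s^4 + 16s^3 + 65s^2 + 50s factors as s(s + 10)(s + 1)(s + 5), giving poles at s = 0, -10, -1, -5.
Since the simple pole(s) at s = 0 lie on the jω-axis with none in the right half-plane, the system is marginally stable.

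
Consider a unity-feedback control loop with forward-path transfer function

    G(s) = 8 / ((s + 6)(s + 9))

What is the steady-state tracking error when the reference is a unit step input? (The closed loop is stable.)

G(s) has no poles at the origin.
This is a Type 0 system. Kp = lim_{s→0} G(s) = 8/54 = 4/27.
e_ss = 1/(1 + Kp) = 1/(1 + 4/27) = 27/31 ≈ 0.8710.

e_ss = 0.8710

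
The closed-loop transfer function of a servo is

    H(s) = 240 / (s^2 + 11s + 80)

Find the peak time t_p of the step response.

t_p ≈ 0.4454 s

Comparing s^2 + 11s + 80 to s^2 + 2ζωₙs + ωₙ²: ωₙ = √80 ≈ 8.944 rad/s and ζ = 11/(2·√80) ≈ 0.6149.
ζωₙ = 11/2 = 5.5, so ω_d = ωₙ√(1−ζ²) = √(ωₙ² − (ζωₙ)²) = √(80 − 5.5²) = √49.75 ≈ 7.053 rad/s.
t_p = π/ω_d = π/7.053 ≈ 0.4454 s.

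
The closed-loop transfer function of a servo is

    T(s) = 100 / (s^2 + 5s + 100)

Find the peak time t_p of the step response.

t_p ≈ 0.3245 s

Comparing s^2 + 5s + 100 to s^2 + 2ζωₙs + ωₙ²: ωₙ = 10 rad/s and ζ = 5/(2·10) = 0.25.
ζωₙ = 5/2 = 2.5, so ω_d = ωₙ√(1−ζ²) = √(ωₙ² − (ζωₙ)²) = √(100 − 2.5²) = √93.75 ≈ 9.682 rad/s.
t_p = π/ω_d = π/9.682 ≈ 0.3245 s.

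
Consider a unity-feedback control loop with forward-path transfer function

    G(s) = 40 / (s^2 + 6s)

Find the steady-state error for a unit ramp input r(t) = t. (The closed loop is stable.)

G(s) has one pole at the origin.
This is a Type 1 system. Kv = lim_{s→0} s·G(s) = 40/6 = 20/3.
e_ss = 1/Kv = 1/(20/3) = 3/20 ≈ 0.1500.

e_ss = 0.1500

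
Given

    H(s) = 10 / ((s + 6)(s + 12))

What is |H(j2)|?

|H(j2)| ≈ 0.1300

Substitute s = j2: numerator = 10, denominator = 68 + j36.
|H(j2)| = |10| / |68 + j36| = 10 / 76.942 ≈ 0.1300.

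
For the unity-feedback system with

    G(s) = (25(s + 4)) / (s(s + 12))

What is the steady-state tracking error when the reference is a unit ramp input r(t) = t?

e_ss = 0.1200

G(s) has one pole at the origin.
This is a Type 1 system. Kv = lim_{s→0} s·G(s) = 100/12 = 25/3.
e_ss = 1/Kv = 1/(25/3) = 3/25 ≈ 0.1200.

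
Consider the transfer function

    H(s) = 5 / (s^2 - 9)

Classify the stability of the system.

unstable

The denominator s^2 - 9 factors as (s - 3)(s + 3), giving poles at s = 3, -3.
Since the pole(s) at s = 3 lie in the right half-plane, the system is unstable.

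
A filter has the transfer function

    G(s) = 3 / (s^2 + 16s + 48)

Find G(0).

Set s = 0: G(0) = (3) / (48) = 1/16.

G(0) = 1/16 ≈ 0.06250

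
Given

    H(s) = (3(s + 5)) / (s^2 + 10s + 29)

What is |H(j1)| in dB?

|H(j1)|_dB ≈ -5.77 dB

Substitute s = j1: numerator = 15 + j3, denominator = 28 + j10.
|H(j1)| = |15 + j3| / |28 + j10| = 15.297 / 29.732 ≈ 0.5145.
In decibels: 20·log₁₀(0.5145) ≈ -5.77 dB.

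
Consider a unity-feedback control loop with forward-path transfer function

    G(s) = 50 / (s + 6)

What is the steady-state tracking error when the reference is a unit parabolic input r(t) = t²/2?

G(s) has no poles at the origin.
This is a Type 0 system; Ka = lim_{s→0} s^2·G(s) = 0, so the steady-state error for a parabola input is infinite.

e_ss = ∞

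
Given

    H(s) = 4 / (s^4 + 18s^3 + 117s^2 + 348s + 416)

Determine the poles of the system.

The poles are the roots of the denominator s^4 + 18s^3 + 117s^2 + 348s + 416 = 0.
Trying s = -4: the polynomial evaluates to 0, so (s + 4) is a factor.
Dividing out leaves s^3 + 14s^2 + 61s + 104 = 0.
This factors further as (s^2 + 6s + 13)(s + 8) = 0.

s = -3 ± 2j, -4, -8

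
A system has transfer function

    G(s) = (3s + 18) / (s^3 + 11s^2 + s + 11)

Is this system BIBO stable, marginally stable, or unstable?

The denominator s^3 + 11s^2 + s + 11 factors as (s^2 + 1)(s + 11), giving poles at s = ±j, -11.
Since the simple pole(s) at s = j, -j lie on the jω-axis with none in the right half-plane, the system is marginally stable.

marginally stable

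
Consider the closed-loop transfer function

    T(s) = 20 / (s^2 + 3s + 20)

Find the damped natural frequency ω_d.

Comparing s^2 + 3s + 20 to s^2 + 2ζωₙs + ωₙ²: ωₙ = √20 ≈ 4.472 rad/s and ζ = 3/(2·√20) ≈ 0.3354.
ζωₙ = 3/2 = 1.5, so ω_d = ωₙ√(1−ζ²) = √(ωₙ² − (ζωₙ)²) = √(20 − 1.5²) = √17.75 ≈ 4.213 rad/s.

ω_d ≈ 4.213 rad/s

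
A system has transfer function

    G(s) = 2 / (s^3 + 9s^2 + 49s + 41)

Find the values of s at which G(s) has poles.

The poles are the roots of the denominator s^3 + 9s^2 + 49s + 41 = 0.
Trying s = -1: the polynomial evaluates to 0, so (s + 1) is a factor.
Dividing out leaves s^2 + 8s + 41 = 0.
The quadratic formula then gives s = -4 ± 5j.

s = -1, -4 + 5j, -4 - 5j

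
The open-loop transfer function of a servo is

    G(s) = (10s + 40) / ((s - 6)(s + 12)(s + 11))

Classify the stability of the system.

unstable

The poles can be read from the denominator factors: s = 6, -12, -11.
Since the pole(s) at s = 6 lie in the right half-plane, the system is unstable.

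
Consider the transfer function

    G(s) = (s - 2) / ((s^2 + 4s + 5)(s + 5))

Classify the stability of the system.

The poles can be read from the denominator factors: s = -2 ± j, -5.
Since all poles lie strictly in the left half-plane, the system is stable.

stable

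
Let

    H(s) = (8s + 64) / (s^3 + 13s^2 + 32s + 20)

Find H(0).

H(0) = 16/5 ≈ 3.200

Set s = 0: H(0) = (64) / (20) = 16/5.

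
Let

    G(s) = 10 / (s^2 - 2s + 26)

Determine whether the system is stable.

The denominator s^2 - 2s + 26 factors as (s^2 - 2s + 26), giving poles at s = 1 + 5j, 1 - 5j.
Since the pole(s) at s = 1 + 5j, 1 - 5j lie in the right half-plane, the system is unstable.

unstable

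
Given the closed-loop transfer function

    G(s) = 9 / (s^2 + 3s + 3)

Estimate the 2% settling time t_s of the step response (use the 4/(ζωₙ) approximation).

Comparing s^2 + 3s + 3 to s^2 + 2ζωₙs + ωₙ²: ωₙ = √3 ≈ 1.732 rad/s and ζ = 3/(2·√3) ≈ 0.8660.
ζωₙ = 3/2 = 1.5, so t_s ≈ 4/(ζωₙ) = 4/1.5 ≈ 2.667 s.

t_s ≈ 2.667 s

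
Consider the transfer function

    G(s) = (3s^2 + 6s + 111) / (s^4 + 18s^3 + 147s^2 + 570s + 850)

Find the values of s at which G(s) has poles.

The poles are the roots of the denominator s^4 + 18s^3 + 147s^2 + 570s + 850 = 0.
No real roots exist; factor into two real quadratics: (s^2 + 8s + 17)(s^2 + 10s + 50) = 0.
Each quadratic gives a conjugate pair via the quadratic formula.

s = -4 ± j, -5 ± 5j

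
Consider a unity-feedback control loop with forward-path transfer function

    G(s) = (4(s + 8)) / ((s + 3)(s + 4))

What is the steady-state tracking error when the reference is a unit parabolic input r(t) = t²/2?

e_ss = ∞

G(s) has no poles at the origin.
This is a Type 0 system; Ka = lim_{s→0} s^2·G(s) = 0, so the steady-state error for a parabola input is infinite.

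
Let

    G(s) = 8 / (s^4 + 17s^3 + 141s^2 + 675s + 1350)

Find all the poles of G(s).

s = -3 ± 6j, -6, -5

The poles are the roots of the denominator s^4 + 17s^3 + 141s^2 + 675s + 1350 = 0.
Trying s = -6: the polynomial evaluates to 0, so (s + 6) is a factor.
Dividing out leaves s^3 + 11s^2 + 75s + 225 = 0.
This factors further as (s^2 + 6s + 45)(s + 5) = 0.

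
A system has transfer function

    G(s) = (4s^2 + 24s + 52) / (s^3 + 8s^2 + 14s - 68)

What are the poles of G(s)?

The poles are the roots of the denominator s^3 + 8s^2 + 14s - 68 = 0.
Trying s = 2: the polynomial evaluates to 0, so (s - 2) is a factor.
Dividing out leaves s^2 + 10s + 34 = 0.
The quadratic formula then gives s = -5 ± 3j.

s = -5 ± 3j, 2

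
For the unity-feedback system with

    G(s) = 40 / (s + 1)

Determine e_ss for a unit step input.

e_ss = 0.02439

G(s) has no poles at the origin.
This is a Type 0 system. Kp = lim_{s→0} G(s) = 40/1.
e_ss = 1/(1 + Kp) = 1/(1 + 40) = 1/41 ≈ 0.02439.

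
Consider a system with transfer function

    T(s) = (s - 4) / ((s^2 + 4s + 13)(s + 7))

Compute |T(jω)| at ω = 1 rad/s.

|T(j1)| ≈ 0.04610

Substitute s = j1: numerator = -4 + j1, denominator = 80 + j40.
|T(j1)| = |-4 + j1| / |80 + j40| = 4.1231 / 89.443 ≈ 0.04610.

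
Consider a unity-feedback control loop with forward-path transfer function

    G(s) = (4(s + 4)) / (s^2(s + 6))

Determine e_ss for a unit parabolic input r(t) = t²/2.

e_ss = 0.3750

G(s) has 2 poles at the origin.
This is a Type 2 system. Ka = lim_{s→0} s^2·G(s) = 16/6 = 8/3.
e_ss = 1/Ka = 1/(8/3) = 3/8 ≈ 0.3750.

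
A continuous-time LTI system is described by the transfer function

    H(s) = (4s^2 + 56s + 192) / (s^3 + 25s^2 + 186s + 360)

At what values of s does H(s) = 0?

s = -8, -6

Set the numerator to zero: 4s^2 + 56s + 192 = 0, i.e. 4·(s^2 + 14s + 48) = 0.
Factoring: (s + 8)(s + 6) = 0.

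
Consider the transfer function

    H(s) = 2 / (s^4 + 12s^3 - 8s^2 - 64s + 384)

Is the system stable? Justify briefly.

The denominator s^4 + 12s^3 - 8s^2 - 64s + 384 factors as (s + 12)(s + 4)(s^2 - 4s + 8), giving poles at s = -12, -4, 2 ± 2j.
Since the pole(s) at s = 2 ± 2j lie in the right half-plane, the system is unstable.

unstable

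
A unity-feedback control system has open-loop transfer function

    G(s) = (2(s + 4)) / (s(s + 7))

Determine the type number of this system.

The denominator has 1 factor of s at the origin (free integrator), so this is a Type 1 system.

Type 1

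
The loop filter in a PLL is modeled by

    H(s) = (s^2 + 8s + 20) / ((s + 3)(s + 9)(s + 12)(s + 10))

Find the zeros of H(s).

s = -4 ± 2j

Set the numerator to zero: s^2 + 8s + 20 = 0.
Factoring: (s^2 + 8s + 20) = 0.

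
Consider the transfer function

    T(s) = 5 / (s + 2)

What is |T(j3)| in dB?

|T(j3)|_dB ≈ 2.84 dB

Substitute s = j3: numerator = 5, denominator = 2 + j3.
|T(j3)| = |5| / |2 + j3| = 5 / 3.6056 ≈ 1.387.
In decibels: 20·log₁₀(1.387) ≈ 2.84 dB.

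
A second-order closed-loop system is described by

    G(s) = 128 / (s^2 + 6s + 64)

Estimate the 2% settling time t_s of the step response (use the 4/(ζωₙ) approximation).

Comparing s^2 + 6s + 64 to s^2 + 2ζωₙs + ωₙ²: ωₙ = 8 rad/s and ζ = 6/(2·8) = 0.375.
ζωₙ = 6/2 = 3, so t_s ≈ 4/(ζωₙ) = 4/3 ≈ 1.333 s.

t_s ≈ 1.333 s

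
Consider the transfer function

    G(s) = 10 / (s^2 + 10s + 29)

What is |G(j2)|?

Substitute s = j2: numerator = 10, denominator = 25 + j20.
|G(j2)| = |10| / |25 + j20| = 10 / 32.016 ≈ 0.3123.

|G(j2)| ≈ 0.3123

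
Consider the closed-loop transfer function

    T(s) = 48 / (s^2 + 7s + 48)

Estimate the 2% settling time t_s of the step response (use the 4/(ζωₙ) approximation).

t_s ≈ 1.143 s

Comparing s^2 + 7s + 48 to s^2 + 2ζωₙs + ωₙ²: ωₙ = √48 ≈ 6.928 rad/s and ζ = 7/(2·√48) ≈ 0.5052.
ζωₙ = 7/2 = 3.5, so t_s ≈ 4/(ζωₙ) = 4/3.5 ≈ 1.143 s.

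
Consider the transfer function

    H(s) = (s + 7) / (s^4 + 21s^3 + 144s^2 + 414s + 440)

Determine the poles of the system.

The poles are the roots of the denominator s^4 + 21s^3 + 144s^2 + 414s + 440 = 0.
Trying s = -4: the polynomial evaluates to 0, so (s + 4) is a factor.
Dividing out leaves s^3 + 17s^2 + 76s + 110 = 0.
This factors further as (s^2 + 6s + 10)(s + 11) = 0.

s = -3 + j, -3 - j, -4, -11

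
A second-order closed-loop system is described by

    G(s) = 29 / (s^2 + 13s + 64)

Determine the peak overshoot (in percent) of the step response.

%OS ≈ 1.25%

Comparing s^2 + 13s + 64 to s^2 + 2ζωₙs + ωₙ²: ωₙ = 8 rad/s and ζ = 13/(2·8) = 0.8125.
%OS = 100·exp(−πζ/√(1−ζ²)) = 100·exp(−π·0.8125/√(1−0.8125²)) ≈ 1.25%.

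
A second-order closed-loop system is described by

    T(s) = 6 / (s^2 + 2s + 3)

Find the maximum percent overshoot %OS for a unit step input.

%OS ≈ 10.8%

Comparing s^2 + 2s + 3 to s^2 + 2ζωₙs + ωₙ²: ωₙ = √3 ≈ 1.732 rad/s and ζ = 2/(2·√3) ≈ 0.5774.
%OS = 100·exp(−πζ/√(1−ζ²)) = 100·exp(−π·0.5774/√(1−0.5774²)) ≈ 10.8%.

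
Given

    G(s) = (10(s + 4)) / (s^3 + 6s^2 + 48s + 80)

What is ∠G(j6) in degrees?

At s = j6: numerator = 40 + j60, denominator = -136 + j72.
∠G = ∠num − ∠den = 56.310° − (152.10°) = -95.79°.

∠G(j6) ≈ -95.79°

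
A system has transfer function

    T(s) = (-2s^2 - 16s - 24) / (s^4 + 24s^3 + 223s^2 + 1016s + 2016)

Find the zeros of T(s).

s = -6, -2

Set the numerator to zero: -2s^2 - 16s - 24 = 0, i.e. -2·(s^2 + 8s + 12) = 0.
Factoring: (s + 6)(s + 2) = 0.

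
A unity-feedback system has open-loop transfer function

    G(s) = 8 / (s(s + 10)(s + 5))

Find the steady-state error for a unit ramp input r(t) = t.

G(s) has one pole at the origin.
This is a Type 1 system. Kv = lim_{s→0} s·G(s) = 8/50 = 4/25.
e_ss = 1/Kv = 1/(4/25) = 25/4 ≈ 6.250.

e_ss = 6.250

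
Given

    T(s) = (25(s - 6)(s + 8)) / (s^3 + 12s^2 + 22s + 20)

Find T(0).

Set s = 0: T(0) = (-1200) / (20) = -60.

T(0) = -60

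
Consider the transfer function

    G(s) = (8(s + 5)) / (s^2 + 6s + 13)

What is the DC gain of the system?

G(0) = 40/13 ≈ 3.077

At s = 0 each factor (s + a) contributes a and each (s^2 + bs + c) contributes c.
G(0) = 8·(5) / ((13)) = 40/13 = 40/13.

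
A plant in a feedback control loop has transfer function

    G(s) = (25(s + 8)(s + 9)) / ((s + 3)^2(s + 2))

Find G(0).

G(0) = 100

At s = 0 each factor (s + a) contributes a and each (s^2 + bs + c) contributes c.
G(0) = 25·(8) · (9) / ((3) · (2) · (3)) = 1800/18 = 100.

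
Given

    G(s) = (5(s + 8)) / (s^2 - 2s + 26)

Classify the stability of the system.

unstable

The denominator s^2 - 2s + 26 factors as (s^2 - 2s + 26), giving poles at s = 1 ± 5j.
Since the pole(s) at s = 1 + 5j, 1 - 5j lie in the right half-plane, the system is unstable.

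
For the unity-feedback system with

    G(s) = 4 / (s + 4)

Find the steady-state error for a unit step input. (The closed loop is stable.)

G(s) has no poles at the origin.
This is a Type 0 system. Kp = lim_{s→0} G(s) = 4/4 = 1.
e_ss = 1/(1 + Kp) = 1/(1 + 1) = 1/2 ≈ 0.5000.

e_ss = 0.5000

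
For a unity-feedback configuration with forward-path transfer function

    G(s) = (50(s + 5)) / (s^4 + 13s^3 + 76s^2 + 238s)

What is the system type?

The denominator has 1 factor of s at the origin (free integrator), so this is a Type 1 system.

Type 1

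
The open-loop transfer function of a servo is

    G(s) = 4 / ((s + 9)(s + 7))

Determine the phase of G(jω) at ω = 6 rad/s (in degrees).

∠G(j6) ≈ -74.29°

At s = j6: numerator = 4, denominator = 27 + j96.
∠G = ∠num − ∠den = 0° − (74.291°) = -74.29°.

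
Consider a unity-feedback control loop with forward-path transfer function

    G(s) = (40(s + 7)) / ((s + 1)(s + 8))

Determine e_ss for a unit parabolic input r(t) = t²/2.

G(s) has no poles at the origin.
This is a Type 0 system; Ka = lim_{s→0} s^2·G(s) = 0, so the steady-state error for a parabola input is infinite.

e_ss = ∞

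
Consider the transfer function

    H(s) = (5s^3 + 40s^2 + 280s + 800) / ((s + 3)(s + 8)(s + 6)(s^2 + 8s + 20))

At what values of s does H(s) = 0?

Set the numerator to zero: 5s^3 + 40s^2 + 280s + 800 = 0, i.e. 5·(s^3 + 8s^2 + 56s + 160) = 0.
Factoring: (s^2 + 4s + 40)(s + 4) = 0.

s = -2 ± 6j, -4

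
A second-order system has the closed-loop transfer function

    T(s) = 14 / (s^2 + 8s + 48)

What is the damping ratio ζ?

Compare the denominator to the standard form s^2 + 2ζωₙs + ωₙ².
ωₙ² = 48, so ωₙ = √48 ≈ 6.928 rad/s.
2ζωₙ = 8, so ζ = 8/(2·√48) ≈ 0.5774.

ζ ≈ 0.5774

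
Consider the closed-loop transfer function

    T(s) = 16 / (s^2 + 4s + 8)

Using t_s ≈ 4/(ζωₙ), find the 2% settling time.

t_s ≈ 2 s

Comparing s^2 + 4s + 8 to s^2 + 2ζωₙs + ωₙ²: ωₙ = √8 ≈ 2.828 rad/s and ζ = 4/(2·√8) ≈ 0.7071.
ζωₙ = 4/2 = 2, so t_s ≈ 4/(ζωₙ) = 4/2 = 2 s.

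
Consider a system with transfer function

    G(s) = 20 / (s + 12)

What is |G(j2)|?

Substitute s = j2: numerator = 20, denominator = 12 + j2.
|G(j2)| = |20| / |12 + j2| = 20 / 12.166 ≈ 1.644.

|G(j2)| ≈ 1.644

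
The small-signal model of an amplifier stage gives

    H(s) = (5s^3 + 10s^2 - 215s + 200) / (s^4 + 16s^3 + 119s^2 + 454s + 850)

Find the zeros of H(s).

s = -8, 5, 1

Set the numerator to zero: 5s^3 + 10s^2 - 215s + 200 = 0, i.e. 5·(s^3 + 2s^2 - 43s + 40) = 0.
Factoring: (s + 8)(s - 5)(s - 1) = 0.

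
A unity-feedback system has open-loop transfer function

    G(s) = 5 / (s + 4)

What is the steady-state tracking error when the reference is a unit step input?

e_ss = 0.4444

G(s) has no poles at the origin.
This is a Type 0 system. Kp = lim_{s→0} G(s) = 5/4.
e_ss = 1/(1 + Kp) = 1/(1 + 5/4) = 4/9 ≈ 0.4444.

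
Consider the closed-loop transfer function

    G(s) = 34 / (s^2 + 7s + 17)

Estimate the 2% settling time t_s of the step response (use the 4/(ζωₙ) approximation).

t_s ≈ 1.143 s

Comparing s^2 + 7s + 17 to s^2 + 2ζωₙs + ωₙ²: ωₙ = √17 ≈ 4.123 rad/s and ζ = 7/(2·√17) ≈ 0.8489.
ζωₙ = 7/2 = 3.5, so t_s ≈ 4/(ζωₙ) = 4/3.5 ≈ 1.143 s.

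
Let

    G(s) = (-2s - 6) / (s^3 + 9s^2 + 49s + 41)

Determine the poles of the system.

The poles are the roots of the denominator s^3 + 9s^2 + 49s + 41 = 0.
Trying s = -1: the polynomial evaluates to 0, so (s + 1) is a factor.
Dividing out leaves s^2 + 8s + 41 = 0.
The quadratic formula then gives s = -4 ± 5j.

s = -4 ± 5j, -1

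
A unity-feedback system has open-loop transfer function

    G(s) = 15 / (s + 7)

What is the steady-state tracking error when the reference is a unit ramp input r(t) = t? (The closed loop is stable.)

e_ss = ∞

G(s) has no poles at the origin.
This is a Type 0 system; Kv = lim_{s→0} s·G(s) = 0, so the steady-state error for a ramp input is infinite.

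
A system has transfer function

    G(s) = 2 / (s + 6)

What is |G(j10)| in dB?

|G(j10)|_dB ≈ -15.3 dB

Substitute s = j10: numerator = 2, denominator = 6 + j10.
|G(j10)| = |2| / |6 + j10| = 2 / 11.662 ≈ 0.1715.
In decibels: 20·log₁₀(0.1715) ≈ -15.3 dB.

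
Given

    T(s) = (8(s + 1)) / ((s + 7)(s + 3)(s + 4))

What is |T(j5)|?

Substitute s = j5: numerator = 8 + j40, denominator = -266 + j180.
|T(j5)| = |8 + j40| / |-266 + j180| = 40.792 / 321.18 ≈ 0.1270.

|T(j5)| ≈ 0.1270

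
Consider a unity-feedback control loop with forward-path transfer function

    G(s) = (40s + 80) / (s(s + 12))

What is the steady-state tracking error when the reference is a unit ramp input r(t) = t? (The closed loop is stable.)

G(s) has one pole at the origin.
This is a Type 1 system. Kv = lim_{s→0} s·G(s) = 80/12 = 20/3.
e_ss = 1/Kv = 1/(20/3) = 3/20 ≈ 0.1500.

e_ss = 0.1500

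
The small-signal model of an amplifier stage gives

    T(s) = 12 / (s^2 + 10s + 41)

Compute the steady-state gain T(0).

T(0) = 12/41 ≈ 0.2927

At s = 0 each factor (s + a) contributes a and each (s^2 + bs + c) contributes c.
T(0) = 12·1 / ((41)) = 12/41 = 12/41.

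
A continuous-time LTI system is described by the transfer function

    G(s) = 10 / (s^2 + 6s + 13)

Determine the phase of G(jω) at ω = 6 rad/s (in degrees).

∠G(j6) ≈ -122.6°

At s = j6: numerator = 10, denominator = -23 + j36.
∠G = ∠num − ∠den = 0° − (122.57°) = -122.6°.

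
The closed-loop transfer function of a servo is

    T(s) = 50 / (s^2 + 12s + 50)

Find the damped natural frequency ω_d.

ω_d ≈ 3.742 rad/s

Comparing s^2 + 12s + 50 to s^2 + 2ζωₙs + ωₙ²: ωₙ = √50 ≈ 7.071 rad/s and ζ = 12/(2·√50) ≈ 0.8485.
ζωₙ = 12/2 = 6, so ω_d = ωₙ√(1−ζ²) = √(ωₙ² − (ζωₙ)²) = √(50 − 6²) = √14 ≈ 3.742 rad/s.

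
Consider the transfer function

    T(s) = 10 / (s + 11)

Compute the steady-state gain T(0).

Set s = 0: T(0) = (10) / (11) = 10/11.

T(0) = 10/11 ≈ 0.9091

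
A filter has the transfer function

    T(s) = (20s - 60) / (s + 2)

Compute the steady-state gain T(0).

Set s = 0: T(0) = (-60) / (2) = -30.

T(0) = -30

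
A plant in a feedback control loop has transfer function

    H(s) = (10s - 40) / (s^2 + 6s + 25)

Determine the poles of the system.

s = -3 ± 4j

The poles are the roots of the denominator s^2 + 6s + 25 = 0.
Using the quadratic formula: s = (-6 ± √(-64))/2 = -3 ± 4j.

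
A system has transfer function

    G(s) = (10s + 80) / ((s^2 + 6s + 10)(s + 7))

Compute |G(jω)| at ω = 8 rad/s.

Substitute s = j8: numerator = 80 + j80, denominator = -762 - j96.
|G(j8)| = |80 + j80| / |-762 - j96| = 113.14 / 768.02 ≈ 0.1473.

|G(j8)| ≈ 0.1473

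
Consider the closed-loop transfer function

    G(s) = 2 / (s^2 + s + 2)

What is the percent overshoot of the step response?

Comparing s^2 + s + 2 to s^2 + 2ζωₙs + ωₙ²: ωₙ = √2 ≈ 1.414 rad/s and ζ = 1/(2·√2) ≈ 0.3536.
%OS = 100·exp(−πζ/√(1−ζ²)) = 100·exp(−π·0.3536/√(1−0.3536²)) ≈ 30.5%.

%OS ≈ 30.5%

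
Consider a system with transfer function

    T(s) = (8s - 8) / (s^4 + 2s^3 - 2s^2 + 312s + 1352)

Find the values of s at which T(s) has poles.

s = 4 + 6j, 4 - 6j, -5 + j, -5 - j

The poles are the roots of the denominator s^4 + 2s^3 - 2s^2 + 312s + 1352 = 0.
No real roots exist; factor into two real quadratics: (s^2 - 8s + 52)(s^2 + 10s + 26) = 0.
Each quadratic gives a conjugate pair via the quadratic formula.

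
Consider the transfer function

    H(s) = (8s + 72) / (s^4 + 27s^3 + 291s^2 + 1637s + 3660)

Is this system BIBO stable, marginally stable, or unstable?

The denominator s^4 + 27s^3 + 291s^2 + 1637s + 3660 factors as (s + 5)(s^2 + 10s + 61)(s + 12), giving poles at s = -5, -5 ± 6j, -12.
Since all poles lie strictly in the left half-plane, the system is stable.

stable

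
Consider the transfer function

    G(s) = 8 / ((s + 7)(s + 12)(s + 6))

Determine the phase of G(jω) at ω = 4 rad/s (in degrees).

At s = j4: numerator = 8, denominator = 104 + j728.
∠G = ∠num − ∠den = 0° − (81.870°) = -81.87°.

∠G(j4) ≈ -81.87°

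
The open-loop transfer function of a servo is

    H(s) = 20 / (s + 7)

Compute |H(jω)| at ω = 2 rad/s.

|H(j2)| ≈ 2.747

Substitute s = j2: numerator = 20, denominator = 7 + j2.
|H(j2)| = |20| / |7 + j2| = 20 / 7.2801 ≈ 2.747.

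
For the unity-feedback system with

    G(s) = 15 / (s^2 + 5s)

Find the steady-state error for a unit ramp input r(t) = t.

e_ss = 0.3333

G(s) has one pole at the origin.
This is a Type 1 system. Kv = lim_{s→0} s·G(s) = 15/5 = 3.
e_ss = 1/Kv = 1/(3) = 1/3 ≈ 0.3333.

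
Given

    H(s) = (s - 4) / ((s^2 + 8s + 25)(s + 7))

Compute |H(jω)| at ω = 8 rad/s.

Substitute s = j8: numerator = -4 + j8, denominator = -785 + j136.
|H(j8)| = |-4 + j8| / |-785 + j136| = 8.9443 / 796.69 ≈ 0.01123.

|H(j8)| ≈ 0.01123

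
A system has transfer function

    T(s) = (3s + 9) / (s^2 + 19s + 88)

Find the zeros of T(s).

s = -3

Set the numerator to zero: 3s + 9 = 0, i.e. 3·(s + 3) = 0.
So s = -3.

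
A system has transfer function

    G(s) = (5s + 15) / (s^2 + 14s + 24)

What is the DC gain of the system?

G(0) = 5/8 ≈ 0.6250

Set s = 0: G(0) = (15) / (24) = 5/8.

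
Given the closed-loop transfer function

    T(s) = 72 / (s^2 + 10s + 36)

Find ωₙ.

ωₙ = 6 rad/s

Compare the denominator to the standard form s^2 + 2ζωₙs + ωₙ².
ωₙ² = 36, so ωₙ = 6 rad/s.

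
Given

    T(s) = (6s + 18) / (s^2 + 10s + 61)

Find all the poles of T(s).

The poles are the roots of the denominator s^2 + 10s + 61 = 0.
Using the quadratic formula: s = (-10 ± √(-144))/2 = -5 ± 6j.

s = -5 + 6j, -5 - 6j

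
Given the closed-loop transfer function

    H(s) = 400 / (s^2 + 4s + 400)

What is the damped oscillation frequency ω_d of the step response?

ω_d ≈ 19.90 rad/s

Comparing s^2 + 4s + 400 to s^2 + 2ζωₙs + ωₙ²: ωₙ = 20 rad/s and ζ = 4/(2·20) = 0.1.
ζωₙ = 4/2 = 2, so ω_d = ωₙ√(1−ζ²) = √(ωₙ² − (ζωₙ)²) = √(400 − 2²) = √396 ≈ 19.90 rad/s.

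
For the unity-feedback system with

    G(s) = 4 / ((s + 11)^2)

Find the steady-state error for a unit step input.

G(s) has no poles at the origin.
This is a Type 0 system. Kp = lim_{s→0} G(s) = 4/121.
e_ss = 1/(1 + Kp) = 1/(1 + 4/121) = 121/125 ≈ 0.9680.

e_ss = 0.9680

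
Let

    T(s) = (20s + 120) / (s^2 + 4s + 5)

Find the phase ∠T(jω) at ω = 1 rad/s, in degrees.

∠T(j1) ≈ -35.54°

At s = j1: numerator = 120 + j20, denominator = 4 + j4.
∠T = ∠num − ∠den = 9.4623° − (45°) = -35.54°.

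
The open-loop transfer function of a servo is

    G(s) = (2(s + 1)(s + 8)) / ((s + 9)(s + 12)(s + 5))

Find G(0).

G(0) = 4/135 ≈ 0.02963

At s = 0 each factor (s + a) contributes a and each (s^2 + bs + c) contributes c.
G(0) = 2·(1) · (8) / ((9) · (12) · (5)) = 16/540 = 4/135.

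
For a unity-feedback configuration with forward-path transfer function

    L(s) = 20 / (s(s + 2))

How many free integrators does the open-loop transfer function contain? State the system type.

The denominator has 1 factor of s at the origin (free integrator), so this is a Type 1 system.

Type 1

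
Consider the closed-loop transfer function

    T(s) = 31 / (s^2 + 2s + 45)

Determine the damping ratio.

Compare the denominator to the standard form s^2 + 2ζωₙs + ωₙ².
ωₙ² = 45, so ωₙ = √45 ≈ 6.708 rad/s.
2ζωₙ = 2, so ζ = 2/(2·√45) ≈ 0.1491.
With ζ = 0.1491 the response is underdamped.

ζ ≈ 0.1491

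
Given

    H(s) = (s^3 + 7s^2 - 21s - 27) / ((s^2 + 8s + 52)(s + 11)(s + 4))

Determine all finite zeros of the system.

s = -9, 3, -1

Set the numerator to zero: s^3 + 7s^2 - 21s - 27 = 0.
Factoring: (s + 9)(s - 3)(s + 1) = 0.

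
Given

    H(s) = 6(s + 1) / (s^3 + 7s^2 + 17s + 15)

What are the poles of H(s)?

The poles are the roots of the denominator s^3 + 7s^2 + 17s + 15 = 0.
Trying s = -3: the polynomial evaluates to 0, so (s + 3) is a factor.
Dividing out leaves s^2 + 4s + 5 = 0.
The quadratic formula then gives s = -2 ± 1j.

s = -2 ± j, -3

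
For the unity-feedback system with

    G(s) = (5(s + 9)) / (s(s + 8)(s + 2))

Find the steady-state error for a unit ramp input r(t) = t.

G(s) has one pole at the origin.
This is a Type 1 system. Kv = lim_{s→0} s·G(s) = 45/16.
e_ss = 1/Kv = 1/(45/16) = 16/45 ≈ 0.3556.

e_ss = 0.3556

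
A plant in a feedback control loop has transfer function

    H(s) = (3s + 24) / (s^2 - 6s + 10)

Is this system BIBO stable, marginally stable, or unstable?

unstable

The poles can be read from the denominator factors: s = 3 ± j.
Since the pole(s) at s = 3 + j, 3 - j lie in the right half-plane, the system is unstable.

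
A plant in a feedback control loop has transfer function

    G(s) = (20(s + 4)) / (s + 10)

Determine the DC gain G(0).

At s = 0 each factor (s + a) contributes a and each (s^2 + bs + c) contributes c.
G(0) = 20·(4) / ((10)) = 80/10 = 8.

G(0) = 8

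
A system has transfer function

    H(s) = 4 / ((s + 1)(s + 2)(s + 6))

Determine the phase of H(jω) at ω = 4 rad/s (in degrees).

∠H(j4) ≈ -173.1°

At s = j4: numerator = 4, denominator = -132 + j16.
∠H = ∠num − ∠den = 0° − (173.09°) = -173.1°.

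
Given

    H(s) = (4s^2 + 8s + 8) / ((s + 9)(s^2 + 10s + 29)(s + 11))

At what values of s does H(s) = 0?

s = -1 + j, -1 - j

Set the numerator to zero: 4s^2 + 8s + 8 = 0, i.e. 4·(s^2 + 2s + 2) = 0.
Factoring: (s^2 + 2s + 2) = 0.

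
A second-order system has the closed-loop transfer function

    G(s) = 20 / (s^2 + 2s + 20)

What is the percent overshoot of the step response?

Comparing s^2 + 2s + 20 to s^2 + 2ζωₙs + ωₙ²: ωₙ = √20 ≈ 4.472 rad/s and ζ = 2/(2·√20) ≈ 0.2236.
%OS = 100·exp(−πζ/√(1−ζ²)) = 100·exp(−π·0.2236/√(1−0.2236²)) ≈ 48.6%.

%OS ≈ 48.6%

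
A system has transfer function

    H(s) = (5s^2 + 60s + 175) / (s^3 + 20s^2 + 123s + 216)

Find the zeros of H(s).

Set the numerator to zero: 5s^2 + 60s + 175 = 0, i.e. 5·(s^2 + 12s + 35) = 0.
Factoring: (s + 7)(s + 5) = 0.

s = -7, -5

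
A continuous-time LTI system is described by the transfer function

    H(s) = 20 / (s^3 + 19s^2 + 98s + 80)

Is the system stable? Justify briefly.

stable

The denominator s^3 + 19s^2 + 98s + 80 factors as (s + 1)(s + 8)(s + 10), giving poles at s = -1, -8, -10.
Since all poles lie strictly in the left half-plane, the system is stable.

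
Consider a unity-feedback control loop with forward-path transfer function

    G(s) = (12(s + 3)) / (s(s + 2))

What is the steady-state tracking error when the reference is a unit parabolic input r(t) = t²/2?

e_ss = ∞

G(s) has one pole at the origin.
This is a Type 1 system; Ka = lim_{s→0} s^2·G(s) = 0, so the steady-state error for a parabola input is infinite.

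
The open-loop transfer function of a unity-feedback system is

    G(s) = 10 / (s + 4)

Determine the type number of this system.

Type 0

The denominator has no factor of s at the origin — no free integrator — so this is a Type 0 system.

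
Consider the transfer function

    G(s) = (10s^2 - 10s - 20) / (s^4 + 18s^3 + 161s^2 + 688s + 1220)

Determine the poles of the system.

The poles are the roots of the denominator s^4 + 18s^3 + 161s^2 + 688s + 1220 = 0.
No real roots exist; factor into two real quadratics: (s^2 + 10s + 61)(s^2 + 8s + 20) = 0.
Each quadratic gives a conjugate pair via the quadratic formula.

s = -5 ± 6j, -4 ± 2j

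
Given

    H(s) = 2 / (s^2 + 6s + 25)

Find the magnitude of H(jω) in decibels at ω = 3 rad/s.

Substitute s = j3: numerator = 2, denominator = 16 + j18.
|H(j3)| = |2| / |16 + j18| = 2 / 24.083 ≈ 0.08305.
In decibels: 20·log₁₀(0.08305) ≈ -21.6 dB.

|H(j3)|_dB ≈ -21.6 dB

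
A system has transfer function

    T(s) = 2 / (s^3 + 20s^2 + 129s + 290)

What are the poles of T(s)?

s = -10, -5 ± 2j

The poles are the roots of the denominator s^3 + 20s^2 + 129s + 290 = 0.
Trying s = -10: the polynomial evaluates to 0, so (s + 10) is a factor.
Dividing out leaves s^2 + 10s + 29 = 0.
The quadratic formula then gives s = -5 ± 2j.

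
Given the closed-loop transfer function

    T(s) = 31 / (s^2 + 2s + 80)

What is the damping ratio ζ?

Compare the denominator to the standard form s^2 + 2ζωₙs + ωₙ².
ωₙ² = 80, so ωₙ = √80 ≈ 8.944 rad/s.
2ζωₙ = 2, so ζ = 2/(2·√80) ≈ 0.1118.

ζ ≈ 0.1118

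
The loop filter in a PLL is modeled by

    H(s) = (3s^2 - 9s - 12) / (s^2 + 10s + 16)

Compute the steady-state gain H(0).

Set s = 0: H(0) = (-12) / (16) = -3/4.

H(0) = -3/4 ≈ -0.7500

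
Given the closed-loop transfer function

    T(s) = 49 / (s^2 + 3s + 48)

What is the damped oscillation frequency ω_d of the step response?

ω_d ≈ 6.764 rad/s

Comparing s^2 + 3s + 48 to s^2 + 2ζωₙs + ωₙ²: ωₙ = √48 ≈ 6.928 rad/s and ζ = 3/(2·√48) ≈ 0.2165.
ζωₙ = 3/2 = 1.5, so ω_d = ωₙ√(1−ζ²) = √(ωₙ² − (ζωₙ)²) = √(48 − 1.5²) = √45.75 ≈ 6.764 rad/s.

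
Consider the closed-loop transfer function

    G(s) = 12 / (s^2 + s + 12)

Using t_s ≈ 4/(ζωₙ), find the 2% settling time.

Comparing s^2 + s + 12 to s^2 + 2ζωₙs + ωₙ²: ωₙ = √12 ≈ 3.464 rad/s and ζ = 1/(2·√12) ≈ 0.1443.
ζωₙ = 1/2 = 0.5, so t_s ≈ 4/(ζωₙ) = 4/0.5 = 8 s.

t_s ≈ 8 s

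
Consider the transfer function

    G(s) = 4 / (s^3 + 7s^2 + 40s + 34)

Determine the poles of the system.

s = -3 + 5j, -3 - 5j, -1

The poles are the roots of the denominator s^3 + 7s^2 + 40s + 34 = 0.
Trying s = -1: the polynomial evaluates to 0, so (s + 1) is a factor.
Dividing out leaves s^2 + 6s + 34 = 0.
The quadratic formula then gives s = -3 ± 5j.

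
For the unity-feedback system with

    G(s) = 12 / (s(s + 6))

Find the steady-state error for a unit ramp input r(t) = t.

e_ss = 0.5000

G(s) has one pole at the origin.
This is a Type 1 system. Kv = lim_{s→0} s·G(s) = 12/6 = 2.
e_ss = 1/Kv = 1/(2) = 1/2 ≈ 0.5000.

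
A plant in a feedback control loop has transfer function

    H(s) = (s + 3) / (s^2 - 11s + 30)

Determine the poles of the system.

The poles are the roots of the denominator s^2 - 11s + 30 = 0.
Factoring: (s - 5)(s - 6) = 0, so s = 5 and s = 6.

s = 5, 6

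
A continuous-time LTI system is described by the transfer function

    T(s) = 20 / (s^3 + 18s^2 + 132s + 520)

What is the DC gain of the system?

Set s = 0: T(0) = (20) / (520) = 1/26.

T(0) = 1/26 ≈ 0.03846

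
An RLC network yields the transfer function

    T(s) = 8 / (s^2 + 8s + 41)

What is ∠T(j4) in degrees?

At s = j4: numerator = 8, denominator = 25 + j32.
∠T = ∠num − ∠den = 0° − (52.001°) = -52.00°.

∠T(j4) ≈ -52.00°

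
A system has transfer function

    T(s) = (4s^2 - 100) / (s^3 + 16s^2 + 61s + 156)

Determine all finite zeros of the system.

s = 5, -5

Set the numerator to zero: 4s^2 - 100 = 0, i.e. 4·(s^2 - 25) = 0.
Factoring: (s - 5)(s + 5) = 0.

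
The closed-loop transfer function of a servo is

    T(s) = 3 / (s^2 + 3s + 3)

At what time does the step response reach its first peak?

t_p ≈ 3.628 s

Comparing s^2 + 3s + 3 to s^2 + 2ζωₙs + ωₙ²: ωₙ = √3 ≈ 1.732 rad/s and ζ = 3/(2·√3) ≈ 0.8660.
ζωₙ = 3/2 = 1.5, so ω_d = ωₙ√(1−ζ²) = √(ωₙ² − (ζωₙ)²) = √(3 − 1.5²) = √0.75 ≈ 0.8660 rad/s.
t_p = π/ω_d = π/0.8660 ≈ 3.628 s.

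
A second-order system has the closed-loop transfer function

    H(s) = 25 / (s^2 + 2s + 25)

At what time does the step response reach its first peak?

t_p ≈ 0.6413 s

Comparing s^2 + 2s + 25 to s^2 + 2ζωₙs + ωₙ²: ωₙ = 5 rad/s and ζ = 2/(2·5) = 0.2.
ζωₙ = 2/2 = 1, so ω_d = ωₙ√(1−ζ²) = √(ωₙ² − (ζωₙ)²) = √(25 − 1²) = √24 ≈ 4.899 rad/s.
t_p = π/ω_d = π/4.899 ≈ 0.6413 s.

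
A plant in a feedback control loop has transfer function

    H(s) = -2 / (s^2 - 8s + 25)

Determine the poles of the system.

s = 4 ± 3j

The poles are the roots of the denominator s^2 - 8s + 25 = 0.
Using the quadratic formula: s = (8 ± √(-36))/2 = 4 ± 3j.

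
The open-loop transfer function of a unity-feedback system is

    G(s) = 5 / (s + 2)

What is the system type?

The denominator has no factor of s at the origin — no free integrator — so this is a Type 0 system.

Type 0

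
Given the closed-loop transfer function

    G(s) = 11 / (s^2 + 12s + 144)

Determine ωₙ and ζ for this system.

ωₙ = 12 rad/s, ζ = 0.5

Compare the denominator to the standard form s^2 + 2ζωₙs + ωₙ².
ωₙ² = 144, so ωₙ = 12 rad/s.
2ζωₙ = 12, so ζ = 12/(2·12) = 0.5.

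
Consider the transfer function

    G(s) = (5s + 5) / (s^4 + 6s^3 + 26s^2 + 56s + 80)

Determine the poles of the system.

The poles are the roots of the denominator s^4 + 6s^3 + 26s^2 + 56s + 80 = 0.
No real roots exist; factor into two real quadratics: (s^2 + 2s + 10)(s^2 + 4s + 8) = 0.
Each quadratic gives a conjugate pair via the quadratic formula.

s = -1 ± 3j, -2 ± 2j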